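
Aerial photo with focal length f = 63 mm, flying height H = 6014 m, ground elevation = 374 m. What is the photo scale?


scale = f / (H - h) = 63 mm / 5640 m = 63 / 5640000 = 1:89524

1:89524


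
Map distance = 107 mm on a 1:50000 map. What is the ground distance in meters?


ground = 107 mm * 50000 / 1000 = 5350.0 m

5350.0 m


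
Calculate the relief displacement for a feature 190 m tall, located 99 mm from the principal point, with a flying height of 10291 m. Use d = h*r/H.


d = h * r / H = 190 * 99 / 10291 = 1.83 mm

1.83 mm


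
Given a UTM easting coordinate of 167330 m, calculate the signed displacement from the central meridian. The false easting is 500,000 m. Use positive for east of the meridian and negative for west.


displacement = 167330 - 500000 = -332670 m

-332670 m


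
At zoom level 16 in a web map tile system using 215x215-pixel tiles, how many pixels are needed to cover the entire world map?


tiles per axis = 2^16 = 65536
total tiles = 65536^2 = 4294967296
pixels per axis = 65536 * 215 = 14090240
total pixels = 14090240^2 = 198534863257600

198534863257600 pixels


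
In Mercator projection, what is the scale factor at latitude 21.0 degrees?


SF = 1 / cos(21.0) = 1 / 0.93358 = 1.071

1.071


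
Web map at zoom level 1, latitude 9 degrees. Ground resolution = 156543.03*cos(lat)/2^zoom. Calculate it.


res = 156543.03 * cos(9) / 2^1 = 156543.03 * 0.98768834 / 2 = 77307.86 m/pixel

77307.86 m/pixel


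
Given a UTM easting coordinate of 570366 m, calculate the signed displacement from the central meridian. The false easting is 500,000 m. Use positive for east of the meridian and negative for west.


displacement = 570366 - 500000 = 70366 m

70366 m


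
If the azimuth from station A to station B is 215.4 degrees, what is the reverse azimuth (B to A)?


back azimuth = (215.4 + 180) mod 360 = 35.4 degrees

35.4 degrees


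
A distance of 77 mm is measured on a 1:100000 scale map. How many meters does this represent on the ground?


ground = 77 mm * 100000 / 1000 = 7700.0 m

7700.0 m


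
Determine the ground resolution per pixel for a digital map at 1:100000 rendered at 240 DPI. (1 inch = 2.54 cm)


pixel_cm = 2.54 / 240 ≈ 0.010583 cm
ground = pixel_cm * 100000 / 100 = 2.54 * 100000 / (240 * 100) = 254000 / 24000 ≈ 10.58 m

10.58 m


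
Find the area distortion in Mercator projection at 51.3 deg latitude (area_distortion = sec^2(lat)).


area_distortion = 1/cos^2(51.3) = 2.558

2.558


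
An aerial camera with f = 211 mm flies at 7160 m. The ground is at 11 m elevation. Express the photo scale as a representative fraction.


scale = f / (H - h) = 211 mm / 7149 m = 211 / 7149000 = 1:33882

1:33882


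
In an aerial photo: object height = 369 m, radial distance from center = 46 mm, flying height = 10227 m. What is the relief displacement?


d = h * r / H = 369 * 46 / 10227 = 1.66 mm

1.66 mm


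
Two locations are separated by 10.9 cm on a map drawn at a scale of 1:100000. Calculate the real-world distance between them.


ground = 10.9 cm * 100000 / 100 = 10900.0 m = 10.9 km

10.9 km


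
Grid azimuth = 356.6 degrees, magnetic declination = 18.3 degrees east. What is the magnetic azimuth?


magnetic azimuth = grid azimuth - declination (east +ve)
mag_az = 356.6 - 18.3 = 338.3 degrees

338.3 degrees


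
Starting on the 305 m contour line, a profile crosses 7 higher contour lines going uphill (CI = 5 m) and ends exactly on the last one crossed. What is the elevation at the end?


elevation = 305 + 7 * 5 = 340 m

340 m


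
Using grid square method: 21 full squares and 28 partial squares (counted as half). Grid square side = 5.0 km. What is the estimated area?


effective squares = 21 + 28 * 0.5 = 35.0
area = 35.0 * 25.0 = 875.0 km^2

875.0 km^2


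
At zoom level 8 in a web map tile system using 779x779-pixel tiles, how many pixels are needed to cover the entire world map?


tiles per axis = 2^8 = 256
total tiles = 256^2 = 65536
pixels per axis = 256 * 779 = 199424
total pixels = 199424^2 = 39769931776

39769931776 pixels


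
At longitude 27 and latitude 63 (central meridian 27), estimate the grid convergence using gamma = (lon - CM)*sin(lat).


gamma = (27 - 27) * sin(63) = 0 * 0.891007 = 0.0 degrees

0.0 degrees


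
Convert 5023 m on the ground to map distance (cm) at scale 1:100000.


map_cm = 5023 * 100 / 100000 = 5.023 cm ≈ 5.02 cm

5.02 cm


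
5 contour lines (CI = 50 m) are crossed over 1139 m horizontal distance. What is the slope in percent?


elevation change = 5 * 50 = 250 m
slope = 250 / 1139 * 100 = 21.9%

21.9%


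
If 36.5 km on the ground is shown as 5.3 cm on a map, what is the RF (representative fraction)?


ground = 36.5 km = 3650000 cm; RF denominator = ground / map = 3650000 / 5.3 ≈ 688679; RF = 1:688679

1:688679


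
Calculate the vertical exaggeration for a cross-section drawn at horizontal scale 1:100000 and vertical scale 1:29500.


VE = horizontal_scale / vertical_scale = 100000 / 29500 ≈ 3.4

3.4x


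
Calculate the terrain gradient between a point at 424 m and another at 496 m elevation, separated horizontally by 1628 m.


gradient = (496 - 424) / 1628 = 72 / 1628 = 0.0442

0.0442


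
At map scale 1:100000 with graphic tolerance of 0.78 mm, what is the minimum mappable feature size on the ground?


ground = 0.78 mm * 100000 / 1000 = 78.0 m

78.0 m


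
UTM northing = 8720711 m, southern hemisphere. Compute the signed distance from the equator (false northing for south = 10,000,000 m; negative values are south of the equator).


For southern: actual = 8720711 - 10000000 = -1279289 m

-1279289 m


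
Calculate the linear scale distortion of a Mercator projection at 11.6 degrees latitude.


SF = 1 / cos(11.6) = 1 / 0.979575 = 1.021

1.021


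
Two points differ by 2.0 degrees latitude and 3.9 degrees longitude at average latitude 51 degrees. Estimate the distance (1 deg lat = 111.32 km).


dlat_km = 2.0 * 111.32 = 222.64
dlon_km = 3.9 * 111.32 * cos(51) ≈ 273.218
dist = sqrt(222.64^2 + 273.218^2) ≈ 352.4 km

352.4 km


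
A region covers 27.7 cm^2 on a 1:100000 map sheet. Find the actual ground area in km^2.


ground_area = 27.7 * (100000/100)^2 = 27700000.0 m^2 = 27.7 km^2

27.7 km^2


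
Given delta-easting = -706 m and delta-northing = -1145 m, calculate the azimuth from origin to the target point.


az = atan2(-706, -1145) = -148.3 deg
adjusted to 0-360: 211.7 degrees

211.7 degrees


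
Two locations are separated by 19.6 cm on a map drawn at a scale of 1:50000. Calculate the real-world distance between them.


ground = 19.6 cm * 50000 / 100 = 9800.0 m = 9.8 km

9.8 km


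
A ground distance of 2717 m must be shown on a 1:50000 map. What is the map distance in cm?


map_cm = 2717 * 100 / 50000 = 5.434 cm ≈ 5.43 cm

5.43 cm


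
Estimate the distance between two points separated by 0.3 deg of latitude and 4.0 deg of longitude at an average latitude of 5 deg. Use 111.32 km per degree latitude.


dlat_km = 0.3 * 111.32 = 33.396
dlon_km = 4.0 * 111.32 * cos(5) ≈ 443.586
dist = sqrt(33.396^2 + 443.586^2) ≈ 444.8 km

444.8 km


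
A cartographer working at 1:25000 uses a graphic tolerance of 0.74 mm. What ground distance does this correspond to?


ground = 0.74 mm * 25000 / 1000 = 18.5 m

18.5 m


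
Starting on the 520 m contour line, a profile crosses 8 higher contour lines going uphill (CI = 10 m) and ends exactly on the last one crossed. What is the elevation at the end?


elevation = 520 + 8 * 10 = 600 m

600 m


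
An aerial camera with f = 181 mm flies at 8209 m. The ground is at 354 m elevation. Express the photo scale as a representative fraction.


scale = f / (H - h) = 181 mm / 7855 m = 181 / 7855000 = 1:43398

1:43398


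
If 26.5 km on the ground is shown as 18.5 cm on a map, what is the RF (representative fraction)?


ground = 26.5 km = 2650000 cm; RF denominator = ground / map = 2650000 / 18.5 ≈ 143243; RF = 1:143243

1:143243


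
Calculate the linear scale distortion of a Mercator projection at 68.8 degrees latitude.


SF = 1 / cos(68.8) = 1 / 0.361625 = 2.765

2.765


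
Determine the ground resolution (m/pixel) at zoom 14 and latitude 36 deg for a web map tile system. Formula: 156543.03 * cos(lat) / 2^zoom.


res = 156543.03 * cos(36) / 2^14 = 156543.03 * 0.80901699 / 16384 = 7.73 m/pixel

7.73 m/pixel


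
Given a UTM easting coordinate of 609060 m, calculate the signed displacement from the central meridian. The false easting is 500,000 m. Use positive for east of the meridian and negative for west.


displacement = 609060 - 500000 = 109060 m

109060 m


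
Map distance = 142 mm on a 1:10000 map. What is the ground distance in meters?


ground = 142 mm * 10000 / 1000 = 1420.0 m

1420.0 m


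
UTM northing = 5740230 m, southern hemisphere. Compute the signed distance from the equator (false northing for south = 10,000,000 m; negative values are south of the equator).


For southern: actual = 5740230 - 10000000 = -4259770 m

-4259770 m


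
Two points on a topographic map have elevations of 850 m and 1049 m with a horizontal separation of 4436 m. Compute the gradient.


gradient = (1049 - 850) / 4436 = 199 / 4436 = 0.0449

0.0449


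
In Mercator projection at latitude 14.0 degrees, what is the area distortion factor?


area_distortion = 1/cos^2(14.0) = 1.062

1.062


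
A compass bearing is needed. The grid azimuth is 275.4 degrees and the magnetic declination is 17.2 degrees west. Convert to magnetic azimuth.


magnetic azimuth = grid azimuth - declination (east +ve)
mag_az = 275.4 - -17.2 = 292.6 degrees

292.6 degrees


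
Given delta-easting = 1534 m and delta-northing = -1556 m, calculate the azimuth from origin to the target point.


az = atan2(1534, -1556) = 135.4 deg
adjusted to 0-360: 135.4 degrees

135.4 degrees


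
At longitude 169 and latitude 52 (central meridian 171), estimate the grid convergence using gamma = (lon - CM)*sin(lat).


gamma = (169 - 171) * sin(52) = -2 * 0.788011 = -1.576 degrees

-1.576 degrees


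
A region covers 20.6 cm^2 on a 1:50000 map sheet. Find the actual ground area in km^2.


ground_area = 20.6 * (50000/100)^2 = 5150000.0 m^2 = 5.15 km^2

5.15 km^2


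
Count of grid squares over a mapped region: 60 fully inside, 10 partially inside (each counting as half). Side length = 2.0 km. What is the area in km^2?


effective squares = 60 + 10 * 0.5 = 65.0
area = 65.0 * 4.0 = 260.0 km^2

260.0 km^2


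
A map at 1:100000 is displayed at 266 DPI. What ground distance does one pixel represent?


pixel_cm = 2.54 / 266 ≈ 0.009549 cm
ground = pixel_cm * 100000 / 100 = 2.54 * 100000 / (266 * 100) = 254000 / 26600 ≈ 9.55 m

9.55 m


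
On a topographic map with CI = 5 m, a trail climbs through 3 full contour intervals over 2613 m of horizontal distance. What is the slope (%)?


elevation change = 3 * 5 = 15 m
slope = 15 / 2613 * 100 = 0.6%

0.6%


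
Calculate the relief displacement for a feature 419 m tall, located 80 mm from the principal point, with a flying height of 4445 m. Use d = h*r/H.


d = h * r / H = 419 * 80 / 4445 = 7.54 mm

7.54 mm


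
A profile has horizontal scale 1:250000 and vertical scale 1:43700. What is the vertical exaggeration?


VE = horizontal_scale / vertical_scale = 250000 / 43700 ≈ 5.7

5.7x


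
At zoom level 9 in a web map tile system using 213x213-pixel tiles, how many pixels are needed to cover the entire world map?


tiles per axis = 2^9 = 512
total tiles = 512^2 = 262144
pixels per axis = 512 * 213 = 109056
total pixels = 109056^2 = 11893211136

11893211136 pixels


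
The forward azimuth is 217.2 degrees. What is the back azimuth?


back azimuth = (217.2 + 180) mod 360 = 37.2 degrees

37.2 degrees


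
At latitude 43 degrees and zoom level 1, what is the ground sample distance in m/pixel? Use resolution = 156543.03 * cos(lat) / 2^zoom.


res = 156543.03 * cos(43) / 2^1 = 156543.03 * 0.7313537 / 2 = 57244.16 m/pixel

57244.16 m/pixel


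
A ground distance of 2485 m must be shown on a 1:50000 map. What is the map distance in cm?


map_cm = 2485 * 100 / 50000 = 4.97 cm

4.97 cm


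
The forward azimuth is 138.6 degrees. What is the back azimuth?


back azimuth = (138.6 + 180) mod 360 = 318.6 degrees

318.6 degrees


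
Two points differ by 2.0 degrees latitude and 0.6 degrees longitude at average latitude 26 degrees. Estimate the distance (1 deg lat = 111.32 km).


dlat_km = 2.0 * 111.32 = 222.64
dlon_km = 0.6 * 111.32 * cos(26) ≈ 60.032
dist = sqrt(222.64^2 + 60.032^2) ≈ 230.6 km

230.6 km


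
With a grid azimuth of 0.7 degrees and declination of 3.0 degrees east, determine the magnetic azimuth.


magnetic azimuth = grid azimuth - declination (east +ve)
mag_az = 0.7 - 3.0 = 357.7 degrees

357.7 degrees


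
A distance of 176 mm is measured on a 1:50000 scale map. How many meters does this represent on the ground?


ground = 176 mm * 50000 / 1000 = 8800.0 m

8800.0 m


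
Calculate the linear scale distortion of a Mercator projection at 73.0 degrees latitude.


SF = 1 / cos(73.0) = 1 / 0.292372 = 3.42

3.42


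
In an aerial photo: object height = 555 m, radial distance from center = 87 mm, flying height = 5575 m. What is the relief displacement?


d = h * r / H = 555 * 87 / 5575 = 8.66 mm

8.66 mm


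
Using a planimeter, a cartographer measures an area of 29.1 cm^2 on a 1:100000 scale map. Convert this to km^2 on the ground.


ground_area = 29.1 * (100000/100)^2 = 29100000.0 m^2 = 29.1 km^2

29.1 km^2


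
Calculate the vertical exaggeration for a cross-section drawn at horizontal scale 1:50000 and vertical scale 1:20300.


VE = horizontal_scale / vertical_scale = 50000 / 20300 ≈ 2.5

2.5x


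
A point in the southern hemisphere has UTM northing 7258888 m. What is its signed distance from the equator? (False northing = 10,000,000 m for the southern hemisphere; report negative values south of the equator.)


For southern: actual = 7258888 - 10000000 = -2741112 m

-2741112 m


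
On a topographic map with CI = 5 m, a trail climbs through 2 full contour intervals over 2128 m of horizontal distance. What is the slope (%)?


elevation change = 2 * 5 = 10 m
slope = 10 / 2128 * 100 = 0.5%

0.5%


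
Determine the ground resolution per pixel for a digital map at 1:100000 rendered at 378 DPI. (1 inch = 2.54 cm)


pixel_cm = 2.54 / 378 ≈ 0.00672 cm
ground = pixel_cm * 100000 / 100 = 2.54 * 100000 / (378 * 100) = 254000 / 37800 ≈ 6.72 m

6.72 m


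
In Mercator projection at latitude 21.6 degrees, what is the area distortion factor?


area_distortion = 1/cos^2(21.6) = 1.157

1.157


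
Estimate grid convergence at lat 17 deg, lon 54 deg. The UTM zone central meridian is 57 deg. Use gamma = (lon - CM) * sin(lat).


gamma = (54 - 57) * sin(17) = -3 * 0.292372 = -0.877 degrees

-0.877 degrees


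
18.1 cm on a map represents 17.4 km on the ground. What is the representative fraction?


ground = 17.4 km = 1740000 cm; RF denominator = ground / map = 1740000 / 18.1 ≈ 96133; RF = 1:96133

1:96133


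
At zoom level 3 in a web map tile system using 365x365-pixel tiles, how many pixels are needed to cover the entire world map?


tiles per axis = 2^3 = 8
total tiles = 8^2 = 64
pixels per axis = 8 * 365 = 2920
total pixels = 2920^2 = 8526400

8526400 pixels


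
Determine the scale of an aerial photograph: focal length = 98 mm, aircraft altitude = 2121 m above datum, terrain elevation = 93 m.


scale = f / (H - h) = 98 mm / 2028 m = 98 / 2028000 = 1:20694

1:20694


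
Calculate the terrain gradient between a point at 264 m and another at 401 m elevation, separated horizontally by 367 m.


gradient = (401 - 264) / 367 = 137 / 367 = 0.3733

0.3733


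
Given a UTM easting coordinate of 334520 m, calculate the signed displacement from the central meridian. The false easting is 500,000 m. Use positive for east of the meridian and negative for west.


displacement = 334520 - 500000 = -165480 m

-165480 m


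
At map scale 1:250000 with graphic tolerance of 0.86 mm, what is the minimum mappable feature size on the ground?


ground = 0.86 mm * 250000 / 1000 = 215.0 m

215.0 m


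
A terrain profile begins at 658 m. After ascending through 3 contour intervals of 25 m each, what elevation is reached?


elevation = 658 + 3 * 25 = 733 m

733 m


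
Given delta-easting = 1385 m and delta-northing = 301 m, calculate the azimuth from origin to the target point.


az = atan2(1385, 301) = 77.7 deg
adjusted to 0-360: 77.7 degrees

77.7 degrees


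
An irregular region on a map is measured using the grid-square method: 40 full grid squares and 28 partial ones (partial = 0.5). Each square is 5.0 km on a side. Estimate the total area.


effective squares = 40 + 28 * 0.5 = 54.0
area = 54.0 * 25.0 = 1350.0 km^2

1350.0 km^2


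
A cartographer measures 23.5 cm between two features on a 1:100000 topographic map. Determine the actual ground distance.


ground = 23.5 cm * 100000 / 100 = 23500.0 m = 23.5 km

23.5 km


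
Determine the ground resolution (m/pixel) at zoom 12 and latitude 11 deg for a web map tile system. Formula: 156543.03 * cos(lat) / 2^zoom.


res = 156543.03 * cos(11) / 2^12 = 156543.03 * 0.98162718 / 4096 = 37.52 m/pixel

37.52 m/pixel


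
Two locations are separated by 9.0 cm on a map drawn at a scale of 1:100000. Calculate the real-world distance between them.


ground = 9.0 cm * 100000 / 100 = 9000.0 m = 9.0 km

9.0 km


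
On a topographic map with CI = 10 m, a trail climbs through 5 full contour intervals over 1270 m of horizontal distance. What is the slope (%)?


elevation change = 5 * 10 = 50 m
slope = 50 / 1270 * 100 = 3.9%

3.9%


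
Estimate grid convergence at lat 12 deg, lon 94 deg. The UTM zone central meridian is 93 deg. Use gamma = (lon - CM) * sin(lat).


gamma = (94 - 93) * sin(12) = 1 * 0.207912 = 0.208 degrees

0.208 degrees


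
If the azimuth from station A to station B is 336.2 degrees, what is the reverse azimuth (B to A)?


back azimuth = (336.2 + 180) mod 360 = 156.2 degrees

156.2 degrees


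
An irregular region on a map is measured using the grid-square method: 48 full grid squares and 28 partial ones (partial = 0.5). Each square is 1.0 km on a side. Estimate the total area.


effective squares = 48 + 28 * 0.5 = 62.0
area = 62.0 * 1.0 = 62.0 km^2

62.0 km^2


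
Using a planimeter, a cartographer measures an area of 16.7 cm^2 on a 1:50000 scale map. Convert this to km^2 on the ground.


ground_area = 16.7 * (50000/100)^2 = 4175000.0 m^2 = 4.175 km^2

4.175 km^2


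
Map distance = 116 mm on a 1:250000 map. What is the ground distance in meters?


ground = 116 mm * 250000 / 1000 = 29000.0 m

29000.0 m


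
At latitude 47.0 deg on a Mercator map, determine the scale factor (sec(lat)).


SF = 1 / cos(47.0) = 1 / 0.681998 = 1.466

1.466


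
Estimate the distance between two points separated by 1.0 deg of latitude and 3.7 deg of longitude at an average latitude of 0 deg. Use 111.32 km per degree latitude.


dlat_km = 1.0 * 111.32 = 111.32
dlon_km = 3.7 * 111.32 * cos(0) ≈ 411.884
dist = sqrt(111.32^2 + 411.884^2) ≈ 426.7 km

426.7 km


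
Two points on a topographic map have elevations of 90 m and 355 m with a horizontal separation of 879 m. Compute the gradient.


gradient = (355 - 90) / 879 = 265 / 879 = 0.3015

0.3015


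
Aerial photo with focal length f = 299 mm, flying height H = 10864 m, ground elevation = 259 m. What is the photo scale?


scale = f / (H - h) = 299 mm / 10605 m = 299 / 10605000 = 1:35468

1:35468


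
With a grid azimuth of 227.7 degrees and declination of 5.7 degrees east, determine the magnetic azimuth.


magnetic azimuth = grid azimuth - declination (east +ve)
mag_az = 227.7 - 5.7 = 222.0 degrees

222.0 degrees


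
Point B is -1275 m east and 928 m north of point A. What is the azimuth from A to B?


az = atan2(-1275, 928) = -54.0 deg
adjusted to 0-360: 306.0 degrees

306.0 degrees


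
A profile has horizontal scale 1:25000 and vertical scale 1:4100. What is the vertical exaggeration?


VE = horizontal_scale / vertical_scale = 25000 / 4100 ≈ 6.1

6.1x


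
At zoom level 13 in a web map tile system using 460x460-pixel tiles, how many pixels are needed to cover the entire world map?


tiles per axis = 2^13 = 8192
total tiles = 8192^2 = 67108864
pixels per axis = 8192 * 460 = 3768320
total pixels = 3768320^2 = 14200235622400

14200235622400 pixels


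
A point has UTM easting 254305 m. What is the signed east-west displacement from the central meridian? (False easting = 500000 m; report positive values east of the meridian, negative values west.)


displacement = 254305 - 500000 = -245695 m

-245695 m


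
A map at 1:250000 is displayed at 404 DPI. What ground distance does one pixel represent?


pixel_cm = 2.54 / 404 ≈ 0.006287 cm
ground = pixel_cm * 250000 / 100 = 2.54 * 250000 / (404 * 100) = 635000 / 40400 ≈ 15.72 m

15.72 m


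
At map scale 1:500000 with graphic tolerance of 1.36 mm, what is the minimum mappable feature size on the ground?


ground = 1.36 mm * 500000 / 1000 = 680.0 m

680.0 m


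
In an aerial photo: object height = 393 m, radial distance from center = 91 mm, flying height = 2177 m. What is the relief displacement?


d = h * r / H = 393 * 91 / 2177 = 16.43 mm

16.43 mm


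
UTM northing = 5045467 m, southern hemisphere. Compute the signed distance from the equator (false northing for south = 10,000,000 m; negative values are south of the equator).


For southern: actual = 5045467 - 10000000 = -4954533 m

-4954533 m


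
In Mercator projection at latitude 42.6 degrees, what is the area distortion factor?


area_distortion = 1/cos^2(42.6) = 1.846

1.846


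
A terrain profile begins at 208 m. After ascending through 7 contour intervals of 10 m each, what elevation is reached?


elevation = 208 + 7 * 10 = 278 m

278 m


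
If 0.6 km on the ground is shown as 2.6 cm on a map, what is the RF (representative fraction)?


ground = 0.6 km = 60000 cm; RF denominator = ground / map = 60000 / 2.6 ≈ 23077; RF = 1:23077

1:23077


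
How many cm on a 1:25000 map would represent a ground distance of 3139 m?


map_cm = 3139 * 100 / 25000 = 12.556 cm ≈ 12.56 cm

12.56 cm


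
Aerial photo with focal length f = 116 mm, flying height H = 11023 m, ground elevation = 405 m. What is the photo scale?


scale = f / (H - h) = 116 mm / 10618 m = 116 / 10618000 = 1:91534

1:91534


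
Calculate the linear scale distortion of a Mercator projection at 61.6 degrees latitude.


SF = 1 / cos(61.6) = 1 / 0.475624 = 2.103

2.103


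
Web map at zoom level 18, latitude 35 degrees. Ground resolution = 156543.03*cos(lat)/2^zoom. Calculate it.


res = 156543.03 * cos(35) / 2^18 = 156543.03 * 0.81915204 / 262144 = 0.49 m/pixel

0.49 m/pixel


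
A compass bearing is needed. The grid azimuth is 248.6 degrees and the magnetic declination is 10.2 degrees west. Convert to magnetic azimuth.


magnetic azimuth = grid azimuth - declination (east +ve)
mag_az = 248.6 - -10.2 = 258.8 degrees

258.8 degrees


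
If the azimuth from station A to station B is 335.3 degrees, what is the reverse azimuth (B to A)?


back azimuth = (335.3 + 180) mod 360 = 155.3 degrees

155.3 degrees


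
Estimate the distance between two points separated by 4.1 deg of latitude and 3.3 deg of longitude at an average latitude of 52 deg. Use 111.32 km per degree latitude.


dlat_km = 4.1 * 111.32 = 456.412
dlon_km = 3.3 * 111.32 * cos(52) ≈ 226.167
dist = sqrt(456.412^2 + 226.167^2) ≈ 509.4 km

509.4 km


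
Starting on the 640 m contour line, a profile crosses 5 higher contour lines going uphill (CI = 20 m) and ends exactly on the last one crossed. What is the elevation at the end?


elevation = 640 + 5 * 20 = 740 m

740 m


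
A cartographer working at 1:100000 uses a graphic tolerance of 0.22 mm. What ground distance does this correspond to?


ground = 0.22 mm * 100000 / 1000 = 22.0 m

22.0 m


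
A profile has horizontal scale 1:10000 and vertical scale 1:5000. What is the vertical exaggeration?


VE = horizontal_scale / vertical_scale = 10000 / 5000 = 2.0

2.0x


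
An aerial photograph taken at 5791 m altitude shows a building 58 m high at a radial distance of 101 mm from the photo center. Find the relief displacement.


d = h * r / H = 58 * 101 / 5791 = 1.01 mm

1.01 mm


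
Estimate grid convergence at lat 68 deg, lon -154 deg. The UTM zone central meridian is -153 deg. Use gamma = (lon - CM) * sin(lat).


gamma = (-154 - -153) * sin(68) = -1 * 0.927184 = -0.927 degrees

-0.927 degrees


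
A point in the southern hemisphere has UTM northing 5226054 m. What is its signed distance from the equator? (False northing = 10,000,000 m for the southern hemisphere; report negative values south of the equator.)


For southern: actual = 5226054 - 10000000 = -4773946 m

-4773946 m


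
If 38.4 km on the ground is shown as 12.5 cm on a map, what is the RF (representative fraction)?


ground = 38.4 km = 3840000 cm; RF denominator = ground / map = 3840000 / 12.5 = 307200; RF = 1:307200

1:307200


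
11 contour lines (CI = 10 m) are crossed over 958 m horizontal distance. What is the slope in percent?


elevation change = 11 * 10 = 110 m
slope = 110 / 958 * 100 = 11.5%

11.5%


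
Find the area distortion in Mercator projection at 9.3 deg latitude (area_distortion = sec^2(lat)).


area_distortion = 1/cos^2(9.3) = 1.027

1.027


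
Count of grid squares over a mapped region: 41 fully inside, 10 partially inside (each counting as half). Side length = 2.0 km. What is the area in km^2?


effective squares = 41 + 10 * 0.5 = 46.0
area = 46.0 * 4.0 = 184.0 km^2

184.0 km^2


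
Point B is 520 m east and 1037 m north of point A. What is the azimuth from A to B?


az = atan2(520, 1037) = 26.6 deg
adjusted to 0-360: 26.6 degrees

26.6 degrees


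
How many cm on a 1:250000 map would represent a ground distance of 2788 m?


map_cm = 2788 * 100 / 250000 = 1.1152 cm ≈ 1.12 cm

1.12 cm


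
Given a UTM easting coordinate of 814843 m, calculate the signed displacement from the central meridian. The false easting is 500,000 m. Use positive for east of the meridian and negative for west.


displacement = 814843 - 500000 = 314843 m

314843 m


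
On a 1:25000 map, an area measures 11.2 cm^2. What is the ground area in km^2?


ground_area = 11.2 * (25000/100)^2 = 700000.0 m^2 = 0.7 km^2

0.7 km^2


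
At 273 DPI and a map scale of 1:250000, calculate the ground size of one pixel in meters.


pixel_cm = 2.54 / 273 ≈ 0.009304 cm
ground = pixel_cm * 250000 / 100 = 2.54 * 250000 / (273 * 100) = 635000 / 27300 ≈ 23.26 m

23.26 m


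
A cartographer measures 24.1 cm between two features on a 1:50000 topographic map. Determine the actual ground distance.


ground = 24.1 cm * 50000 / 100 = 12050.0 m = 12.05 km

12.05 km


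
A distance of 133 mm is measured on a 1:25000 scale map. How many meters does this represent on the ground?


ground = 133 mm * 25000 / 1000 = 3325.0 m

3325.0 m


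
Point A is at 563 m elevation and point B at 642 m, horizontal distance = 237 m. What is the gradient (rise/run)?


gradient = (642 - 563) / 237 = 79 / 237 = 0.3333

0.3333


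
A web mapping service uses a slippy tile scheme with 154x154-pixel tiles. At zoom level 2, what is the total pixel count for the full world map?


tiles per axis = 2^2 = 4
total tiles = 4^2 = 16
pixels per axis = 4 * 154 = 616
total pixels = 616^2 = 379456

379456 pixels


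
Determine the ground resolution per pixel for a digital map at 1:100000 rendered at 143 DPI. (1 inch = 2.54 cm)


pixel_cm = 2.54 / 143 ≈ 0.017762 cm
ground = pixel_cm * 100000 / 100 = 2.54 * 100000 / (143 * 100) = 254000 / 14300 ≈ 17.76 m

17.76 m


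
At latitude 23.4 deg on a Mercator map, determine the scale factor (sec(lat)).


SF = 1 / cos(23.4) = 1 / 0.917755 = 1.09

1.09


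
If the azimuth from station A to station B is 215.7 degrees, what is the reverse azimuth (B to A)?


back azimuth = (215.7 + 180) mod 360 = 35.7 degrees

35.7 degrees


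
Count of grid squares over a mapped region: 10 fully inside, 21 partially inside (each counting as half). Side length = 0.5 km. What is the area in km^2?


effective squares = 10 + 21 * 0.5 = 20.5
area = 20.5 * 0.25 = 5.125 km^2

5.125 km^2


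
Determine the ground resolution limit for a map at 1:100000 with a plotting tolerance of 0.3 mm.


ground = 0.3 mm * 100000 / 1000 = 30.0 m

30.0 m


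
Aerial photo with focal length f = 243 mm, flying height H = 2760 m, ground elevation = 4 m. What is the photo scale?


scale = f / (H - h) = 243 mm / 2756 m = 243 / 2756000 = 1:11342

1:11342


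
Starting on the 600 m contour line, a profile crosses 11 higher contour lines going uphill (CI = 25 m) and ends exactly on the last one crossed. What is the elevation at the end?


elevation = 600 + 11 * 25 = 875 m

875 m


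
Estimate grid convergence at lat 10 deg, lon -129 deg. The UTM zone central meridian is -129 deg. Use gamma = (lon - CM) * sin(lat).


gamma = (-129 - -129) * sin(10) = 0 * 0.173648 = 0.0 degrees

0.0 degrees


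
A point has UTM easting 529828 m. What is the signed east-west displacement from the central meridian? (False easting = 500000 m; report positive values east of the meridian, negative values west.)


displacement = 529828 - 500000 = 29828 m

29828 m


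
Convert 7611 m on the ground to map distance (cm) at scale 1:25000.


map_cm = 7611 * 100 / 25000 = 30.444 cm ≈ 30.44 cm

30.44 cm


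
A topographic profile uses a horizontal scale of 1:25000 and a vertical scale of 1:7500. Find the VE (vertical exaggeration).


VE = horizontal_scale / vertical_scale = 25000 / 7500 ≈ 3.3

3.3x


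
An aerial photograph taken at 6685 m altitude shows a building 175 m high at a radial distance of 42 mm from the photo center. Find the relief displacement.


d = h * r / H = 175 * 42 / 6685 = 1.1 mm

1.1 mm


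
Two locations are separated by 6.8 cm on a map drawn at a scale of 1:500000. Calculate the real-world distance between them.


ground = 6.8 cm * 500000 / 100 = 34000.0 m = 34.0 km

34.0 km


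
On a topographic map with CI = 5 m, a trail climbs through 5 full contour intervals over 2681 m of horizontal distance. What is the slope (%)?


elevation change = 5 * 5 = 25 m
slope = 25 / 2681 * 100 = 0.9%

0.9%


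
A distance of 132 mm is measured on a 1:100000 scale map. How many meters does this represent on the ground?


ground = 132 mm * 100000 / 1000 = 13200.0 m

13200.0 m


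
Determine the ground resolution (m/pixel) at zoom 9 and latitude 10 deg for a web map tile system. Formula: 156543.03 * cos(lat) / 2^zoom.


res = 156543.03 * cos(10) / 2^9 = 156543.03 * 0.98480775 / 512 = 301.1 m/pixel

301.1 m/pixel


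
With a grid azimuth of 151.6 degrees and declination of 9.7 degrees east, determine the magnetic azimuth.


magnetic azimuth = grid azimuth - declination (east +ve)
mag_az = 151.6 - 9.7 = 141.9 degrees

141.9 degrees


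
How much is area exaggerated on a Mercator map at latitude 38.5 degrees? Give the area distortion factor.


area_distortion = 1/cos^2(38.5) = 1.633

1.633


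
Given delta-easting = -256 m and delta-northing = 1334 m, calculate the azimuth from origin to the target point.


az = atan2(-256, 1334) = -10.9 deg
adjusted to 0-360: 349.1 degrees

349.1 degrees


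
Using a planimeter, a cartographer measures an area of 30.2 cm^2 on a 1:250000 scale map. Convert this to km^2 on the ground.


ground_area = 30.2 * (250000/100)^2 = 188750000.0 m^2 = 188.75 km^2

188.75 km^2


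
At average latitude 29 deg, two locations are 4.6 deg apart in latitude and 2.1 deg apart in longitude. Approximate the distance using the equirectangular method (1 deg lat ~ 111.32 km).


dlat_km = 4.6 * 111.32 = 512.072
dlon_km = 2.1 * 111.32 * cos(29) ≈ 204.462
dist = sqrt(512.072^2 + 204.462^2) ≈ 551.4 km

551.4 km


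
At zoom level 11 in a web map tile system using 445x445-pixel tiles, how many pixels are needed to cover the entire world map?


tiles per axis = 2^11 = 2048
total tiles = 2048^2 = 4194304
pixels per axis = 2048 * 445 = 911360
total pixels = 911360^2 = 830577049600

830577049600 pixels


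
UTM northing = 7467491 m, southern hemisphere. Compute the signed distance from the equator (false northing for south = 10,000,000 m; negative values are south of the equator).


For southern: actual = 7467491 - 10000000 = -2532509 m

-2532509 m


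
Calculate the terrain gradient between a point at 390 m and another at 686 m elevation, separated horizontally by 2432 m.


gradient = (686 - 390) / 2432 = 296 / 2432 = 0.1217

0.1217


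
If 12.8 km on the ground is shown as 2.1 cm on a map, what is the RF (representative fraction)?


ground = 12.8 km = 1280000 cm; RF denominator = ground / map = 1280000 / 2.1 ≈ 609524; RF = 1:609524

1:609524


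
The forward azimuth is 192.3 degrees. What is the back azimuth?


back azimuth = (192.3 + 180) mod 360 = 12.3 degrees

12.3 degrees


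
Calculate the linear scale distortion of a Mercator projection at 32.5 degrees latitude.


SF = 1 / cos(32.5) = 1 / 0.843391 = 1.186

1.186


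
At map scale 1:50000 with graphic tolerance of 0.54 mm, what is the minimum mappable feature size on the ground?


ground = 0.54 mm * 50000 / 1000 = 27.0 m

27.0 m


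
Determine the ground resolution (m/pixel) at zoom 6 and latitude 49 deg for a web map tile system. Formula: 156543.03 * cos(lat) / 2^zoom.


res = 156543.03 * cos(49) / 2^6 = 156543.03 * 0.65605903 / 64 = 1604.71 m/pixel

1604.71 m/pixel


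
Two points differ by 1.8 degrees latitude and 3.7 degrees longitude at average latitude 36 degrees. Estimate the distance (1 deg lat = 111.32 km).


dlat_km = 1.8 * 111.32 = 200.376
dlon_km = 3.7 * 111.32 * cos(36) ≈ 333.221
dist = sqrt(200.376^2 + 333.221^2) ≈ 388.8 km

388.8 km


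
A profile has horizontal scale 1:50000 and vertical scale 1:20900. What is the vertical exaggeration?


VE = horizontal_scale / vertical_scale = 50000 / 20900 ≈ 2.4

2.4x


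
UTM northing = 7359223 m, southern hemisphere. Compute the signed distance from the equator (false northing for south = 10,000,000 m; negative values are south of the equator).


For southern: actual = 7359223 - 10000000 = -2640777 m

-2640777 m


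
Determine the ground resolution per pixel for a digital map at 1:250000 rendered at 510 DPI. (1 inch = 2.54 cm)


pixel_cm = 2.54 / 510 ≈ 0.00498 cm
ground = pixel_cm * 250000 / 100 = 2.54 * 250000 / (510 * 100) = 635000 / 51000 ≈ 12.45 m

12.45 m


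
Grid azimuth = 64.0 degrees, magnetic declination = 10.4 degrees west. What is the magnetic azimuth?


magnetic azimuth = grid azimuth - declination (east +ve)
mag_az = 64.0 - -10.4 = 74.4 degrees

74.4 degrees


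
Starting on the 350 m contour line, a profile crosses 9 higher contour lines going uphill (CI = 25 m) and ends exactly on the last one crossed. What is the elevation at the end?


elevation = 350 + 9 * 25 = 575 m

575 m


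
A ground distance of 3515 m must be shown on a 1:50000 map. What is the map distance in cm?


map_cm = 3515 * 100 / 50000 = 7.03 cm

7.03 cm


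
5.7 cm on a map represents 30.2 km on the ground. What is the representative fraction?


ground = 30.2 km = 3020000 cm; RF denominator = ground / map = 3020000 / 5.7 ≈ 529825; RF = 1:529825

1:529825


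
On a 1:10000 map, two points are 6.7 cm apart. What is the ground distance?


ground = 6.7 cm * 10000 / 100 = 670.0 m

670.0 m


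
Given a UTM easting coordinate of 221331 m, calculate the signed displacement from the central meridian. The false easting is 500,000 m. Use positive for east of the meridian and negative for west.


displacement = 221331 - 500000 = -278669 m

-278669 m


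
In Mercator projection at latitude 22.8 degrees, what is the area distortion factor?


area_distortion = 1/cos^2(22.8) = 1.177

1.177


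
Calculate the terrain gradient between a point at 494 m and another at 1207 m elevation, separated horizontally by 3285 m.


gradient = (1207 - 494) / 3285 = 713 / 3285 = 0.217

0.217


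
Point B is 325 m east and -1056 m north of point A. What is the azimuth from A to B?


az = atan2(325, -1056) = 162.9 deg
adjusted to 0-360: 162.9 degrees

162.9 degrees


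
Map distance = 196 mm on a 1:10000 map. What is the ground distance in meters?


ground = 196 mm * 10000 / 1000 = 1960.0 m

1960.0 m


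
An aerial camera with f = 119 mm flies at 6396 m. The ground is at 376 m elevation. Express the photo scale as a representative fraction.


scale = f / (H - h) = 119 mm / 6020 m = 119 / 6020000 = 1:50588

1:50588


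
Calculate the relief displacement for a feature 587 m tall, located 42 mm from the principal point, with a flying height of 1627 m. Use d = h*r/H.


d = h * r / H = 587 * 42 / 1627 = 15.15 mm

15.15 mm


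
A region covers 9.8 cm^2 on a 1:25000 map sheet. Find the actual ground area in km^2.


ground_area = 9.8 * (25000/100)^2 = 612500.0 m^2 = 0.6125 km^2 ≈ 0.613 km^2

0.613 km^2


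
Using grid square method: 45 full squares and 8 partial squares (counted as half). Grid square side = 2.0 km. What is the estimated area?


effective squares = 45 + 8 * 0.5 = 49.0
area = 49.0 * 4.0 = 196.0 km^2

196.0 km^2


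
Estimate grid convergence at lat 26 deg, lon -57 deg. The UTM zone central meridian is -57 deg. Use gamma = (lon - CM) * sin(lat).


gamma = (-57 - -57) * sin(26) = 0 * 0.438371 = 0.0 degrees

0.0 degrees


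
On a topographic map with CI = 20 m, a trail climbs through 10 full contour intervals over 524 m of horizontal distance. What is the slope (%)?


elevation change = 10 * 20 = 200 m
slope = 200 / 524 * 100 = 38.2%

38.2%


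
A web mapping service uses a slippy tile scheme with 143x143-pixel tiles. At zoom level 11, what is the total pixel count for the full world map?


tiles per axis = 2^11 = 2048
total tiles = 2048^2 = 4194304
pixels per axis = 2048 * 143 = 292864
total pixels = 292864^2 = 85769322496

85769322496 pixels


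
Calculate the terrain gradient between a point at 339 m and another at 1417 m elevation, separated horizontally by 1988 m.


gradient = (1417 - 339) / 1988 = 1078 / 1988 = 0.5423

0.5423


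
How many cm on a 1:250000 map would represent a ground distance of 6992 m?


map_cm = 6992 * 100 / 250000 = 2.7968 cm ≈ 2.8 cm

2.8 cm


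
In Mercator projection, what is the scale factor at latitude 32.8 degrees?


SF = 1 / cos(32.8) = 1 / 0.840567 = 1.19

1.19


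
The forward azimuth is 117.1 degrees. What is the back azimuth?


back azimuth = (117.1 + 180) mod 360 = 297.1 degrees

297.1 degrees


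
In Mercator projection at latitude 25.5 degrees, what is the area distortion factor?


area_distortion = 1/cos^2(25.5) = 1.228

1.228


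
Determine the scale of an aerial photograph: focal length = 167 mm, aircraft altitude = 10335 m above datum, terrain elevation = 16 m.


scale = f / (H - h) = 167 mm / 10319 m = 167 / 10319000 = 1:61790

1:61790


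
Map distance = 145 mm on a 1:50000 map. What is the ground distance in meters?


ground = 145 mm * 50000 / 1000 = 7250.0 m

7250.0 m
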